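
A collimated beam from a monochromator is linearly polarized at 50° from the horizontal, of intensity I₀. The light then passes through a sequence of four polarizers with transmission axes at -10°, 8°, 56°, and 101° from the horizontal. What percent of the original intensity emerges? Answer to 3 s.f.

≈ 5.06%

I₁ = I₀ cos²(-10° − 50°) = I₀ cos²(60°) = 0.25 I₀.
I₂ = I₁ cos²(8° + 10°) = 0.25 I₀ · cos²(18°) = 0.2261 I₀.
I₃ = I₂ cos²(56° − 8°) = 0.2261 I₀ · cos²(48°) = 0.1012 I₀.
I₄ = I₃ cos²(101° − 56°) = 0.1012 I₀ · cos²(45°) = 0.05062 I₀.
That is 5.062% of the incident intensity.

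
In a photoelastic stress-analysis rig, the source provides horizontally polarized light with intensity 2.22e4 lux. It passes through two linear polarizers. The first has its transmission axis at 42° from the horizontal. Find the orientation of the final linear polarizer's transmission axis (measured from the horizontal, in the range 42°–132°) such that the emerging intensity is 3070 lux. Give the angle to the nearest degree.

θ ≈ 102°

I₁ = I₀ cos²(42° − 0°) = I₀ cos²(42°) = 0.5523 I₀.
Target fraction: 3070 / 2.22e4 lux = 0.1383 of I₀.
Need I₂/I₀ = 0.1383, so cos²(θ − 42°) = 0.1383 / 0.5523 = 0.2504.
θ − 42° = arccos(√0.2504) = 60.0°, giving θ ≈ 42 + 60.0 = 102.0°.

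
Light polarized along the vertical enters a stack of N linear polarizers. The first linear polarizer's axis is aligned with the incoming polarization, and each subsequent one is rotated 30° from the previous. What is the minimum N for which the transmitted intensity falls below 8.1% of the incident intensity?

N = 10

First polarizer is aligned with the polarization: full transmission.
Each further stage multiplies by cos²(30°) = 0.75.
After N polarizers: T = 0.75^(N−1). Require T < 0.081 ⇒ N−1 > ln(0.081)/ln(0.75) = 8.74, so N−1 ≥ 9 and N = 10.
Check: N=10 gives T = 0.07508 < 0.081; N=9 gives T = 0.1001.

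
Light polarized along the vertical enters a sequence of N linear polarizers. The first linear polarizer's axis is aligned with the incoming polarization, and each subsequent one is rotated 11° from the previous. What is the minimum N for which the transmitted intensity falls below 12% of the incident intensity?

N = 59

First polarizer is aligned with the polarization: full transmission.
Each further stage multiplies by cos²(11°) = 0.9636.
After N polarizers: T = 0.9636^(N−1). Require T < 0.12 ⇒ N−1 > ln(0.12)/ln(0.9636) = 57.17, so N−1 ≥ 58 and N = 59.
Check: N=59 gives T = 0.1164 < 0.12; N=58 gives T = 0.1208.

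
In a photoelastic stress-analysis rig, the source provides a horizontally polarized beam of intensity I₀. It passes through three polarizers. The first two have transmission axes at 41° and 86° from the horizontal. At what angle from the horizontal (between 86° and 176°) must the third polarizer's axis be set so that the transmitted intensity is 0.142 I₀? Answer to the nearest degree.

θ ≈ 131°

By Malus's law, I₁ = I₀ cos²(41° − 0°) = I₀ cos²(41°) = 0.5696 I₀.
I₂ = I₁ cos²(86° − 41°) = 0.5696 I₀ · cos²(45°) = 0.2848 I₀.
Need I₃/I₀ = 0.142, so cos²(θ − 86°) = 0.142 / 0.2848 = 0.4986.
θ − 86° = arccos(√0.4986) = 45.1°, giving θ ≈ 86 + 45.1 = 131.1°.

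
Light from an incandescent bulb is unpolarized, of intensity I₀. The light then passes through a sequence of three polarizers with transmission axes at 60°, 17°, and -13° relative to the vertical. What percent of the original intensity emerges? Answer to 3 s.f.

Unpolarized light through the first polarizer → I₁ = ½ I₀, now polarized at 60°.
I₂ = I₁ cos²(17° − 60°) = 0.5 I₀ · cos²(43°) = 0.2674 I₀.
I₃ = I₂ cos²(-13° − 17°) = 0.2674 I₀ · cos²(30°) = 0.2006 I₀.
That is 20.06% of the incident intensity.

≈ 20.1%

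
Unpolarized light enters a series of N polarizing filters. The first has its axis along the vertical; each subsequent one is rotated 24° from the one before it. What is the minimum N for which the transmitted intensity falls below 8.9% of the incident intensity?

First polarizer halves the unpolarized light: factor 1/2.
Each further stage multiplies by cos²(24°) = 0.8346.
After N polarizers: T = 0.5·0.8346^(N−1). Require T < 0.089 ⇒ N−1 > ln(0.089/0.5)/ln(0.8346) = 9.54, so N−1 ≥ 10 and N = 11.
Check: N=11 gives T = 0.08195 < 0.089; N=10 gives T = 0.0982.

N = 11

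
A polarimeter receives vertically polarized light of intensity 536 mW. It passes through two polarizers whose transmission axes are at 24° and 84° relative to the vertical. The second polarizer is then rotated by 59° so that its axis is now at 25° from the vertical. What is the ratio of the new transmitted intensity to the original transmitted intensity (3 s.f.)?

Before rotation:
By Malus's law, I₁ = I₀ cos²(24° − 0°) = I₀ cos²(24°) = 0.8346 I₀.
I₂ = I₁ cos²(84° − 24°) = 0.8346 I₀ · cos²(60°) = 0.2086 I₀.
After rotation:
I₁ = I₀ cos²(24° − 0°) = I₀ cos²(24°) = 0.8346 I₀.
I₂ = I₁ cos²(25° − 24°) = 0.8346 I₀ · cos²(1°) = 0.8343 I₀.
Ratio = 0.8343 / 0.2086 = 3.999.

I_new/I_old ≈ 4.00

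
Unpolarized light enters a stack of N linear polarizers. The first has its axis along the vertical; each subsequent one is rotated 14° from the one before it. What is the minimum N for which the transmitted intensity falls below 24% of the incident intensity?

N = 14

First polarizer halves the unpolarized light: factor 1/2.
Each further stage multiplies by cos²(14°) = 0.9415.
After N polarizers: T = 0.5·0.9415^(N−1). Require T < 0.24 ⇒ N−1 > ln(0.24/0.5)/ln(0.9415) = 12.17, so N−1 ≥ 13 and N = 14.
Check: N=14 gives T = 0.2283 < 0.24; N=13 gives T = 0.2425.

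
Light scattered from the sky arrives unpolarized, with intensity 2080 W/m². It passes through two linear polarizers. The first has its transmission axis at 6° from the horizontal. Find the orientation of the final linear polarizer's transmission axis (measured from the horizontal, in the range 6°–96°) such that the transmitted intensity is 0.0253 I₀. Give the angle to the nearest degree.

θ ≈ 83°

Unpolarized light through the first polarizer → I₁ = ½ I₀, now polarized at 6°.
Need I₂/I₀ = 0.0253, so cos²(θ − 6°) = 0.0253 / 0.5 = 0.0506.
θ − 6° = arccos(√0.0506) = 77.0°, giving θ ≈ 6 + 77.0 = 83.0°.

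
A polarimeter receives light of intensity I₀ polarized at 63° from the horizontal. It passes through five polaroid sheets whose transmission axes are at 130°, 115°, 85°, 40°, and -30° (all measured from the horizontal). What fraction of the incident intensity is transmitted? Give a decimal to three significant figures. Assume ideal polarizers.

≈ 0.00625 I₀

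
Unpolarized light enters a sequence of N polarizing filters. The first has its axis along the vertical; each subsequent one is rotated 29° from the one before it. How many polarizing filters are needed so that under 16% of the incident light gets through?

First polarizer halves the unpolarized light: factor 1/2.
Each further stage multiplies by cos²(29°) = 0.765.
After N polarizers: T = 0.5·0.765^(N−1). Require T < 0.16 ⇒ N−1 > ln(0.16/0.5)/ln(0.765) = 4.25, so N−1 ≥ 5 and N = 6.
Check: N=6 gives T = 0.131 < 0.16; N=5 gives T = 0.1712.

N = 6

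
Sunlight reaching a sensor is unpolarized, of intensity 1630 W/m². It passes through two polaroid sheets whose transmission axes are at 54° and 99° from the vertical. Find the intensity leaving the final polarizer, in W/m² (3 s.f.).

Unpolarized light through the first polarizer → I₁ = 1630 W/m²/2 = 815 W/m², polarized at 54°.
I₂ = I₁ · cos²(45°) = 815 · 0.5 = 407.5 W/m².

I ≈ 408 W/m²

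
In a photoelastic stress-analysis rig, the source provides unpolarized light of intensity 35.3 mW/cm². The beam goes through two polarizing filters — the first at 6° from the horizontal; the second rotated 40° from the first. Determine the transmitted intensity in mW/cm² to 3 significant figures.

I ≈ 10.4 mW/cm²

Unpolarized light through the first polarizer → I₁ = 35.3 mW/cm²/2 = 17.65 mW/cm², polarized at 6°.
I₂ = I₁ · cos²(40°) = 17.65 · 0.5868 = 10.36 mW/cm².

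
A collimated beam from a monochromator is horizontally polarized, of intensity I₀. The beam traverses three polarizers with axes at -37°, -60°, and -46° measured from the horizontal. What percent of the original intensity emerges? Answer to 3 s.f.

I₁ = I₀ cos²(-37° − 0°) = I₀ cos²(37°) = 0.6378 I₀.
I₂ = I₁ cos²(-60° + 37°) = 0.6378 I₀ · cos²(23°) = 0.5404 I₀.
I₃ = I₂ cos²(-46° + 60°) = 0.5404 I₀ · cos²(14°) = 0.5088 I₀.
That is 50.88% of the incident intensity.

≈ 50.9%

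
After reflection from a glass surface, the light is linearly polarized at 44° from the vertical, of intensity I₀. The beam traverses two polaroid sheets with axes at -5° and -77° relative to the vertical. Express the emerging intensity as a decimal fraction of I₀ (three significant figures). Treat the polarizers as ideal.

By Malus's law, I₁ = I₀ cos²(-5° − 44°) = I₀ cos²(49°) = 0.4304 I₀.
I₂ = I₁ cos²(-77° + 5°) = 0.4304 I₀ · cos²(72°) = 0.0411 I₀.
Transmitted fraction = 0.0411.

≈ 0.0411 I₀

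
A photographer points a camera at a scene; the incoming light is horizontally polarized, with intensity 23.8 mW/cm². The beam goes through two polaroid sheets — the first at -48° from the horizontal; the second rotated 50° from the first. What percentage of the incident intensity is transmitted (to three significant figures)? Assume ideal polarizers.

By Malus's law, I₁ = 23.8 mW/cm² · cos²(48°) = 10.66 mW/cm².
I₂ = I₁ · cos²(50°) = 10.66 · 0.4132 = 4.403 mW/cm².
That is 18.5% of the incident intensity.

≈ 18.5%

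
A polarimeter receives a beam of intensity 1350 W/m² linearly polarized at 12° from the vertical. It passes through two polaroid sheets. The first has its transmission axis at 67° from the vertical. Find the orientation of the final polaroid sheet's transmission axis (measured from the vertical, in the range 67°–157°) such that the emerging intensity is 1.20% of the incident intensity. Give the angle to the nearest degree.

I₁ = I₀ cos²(67° − 12°) = I₀ cos²(55°) = 0.329 I₀.
Need I₂/I₀ = 0.012, so cos²(θ − 67°) = 0.012 / 0.329 = 0.03648.
θ − 67° = arccos(√0.03648) = 79.0°, giving θ ≈ 67 + 79.0 = 146.0°.

θ ≈ 146°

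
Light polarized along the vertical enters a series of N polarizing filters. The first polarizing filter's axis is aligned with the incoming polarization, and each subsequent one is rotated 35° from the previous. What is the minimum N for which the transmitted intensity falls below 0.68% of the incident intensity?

First polarizer is aligned with the polarization: full transmission.
Each further stage multiplies by cos²(35°) = 0.671.
After N polarizers: T = 0.671^(N−1). Require T < 0.0068 ⇒ N−1 > ln(0.0068)/ln(0.671) = 12.51, so N−1 ≥ 13 and N = 14.
Check: N=14 gives T = 0.005591 < 0.0068; N=13 gives T = 0.008332.

N = 14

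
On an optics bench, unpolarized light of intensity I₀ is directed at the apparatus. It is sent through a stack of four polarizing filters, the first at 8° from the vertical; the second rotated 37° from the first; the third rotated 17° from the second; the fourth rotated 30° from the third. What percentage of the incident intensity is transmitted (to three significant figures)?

Unpolarized light through the first polarizer → I₁ = ½ I₀, now polarized at 8°.
I₂ = I₁ cos²(37°) = 0.5 · 0.6378 I₀ = 0.3189 I₀.
I₃ = I₂ cos²(17°) = 0.3189 · 0.9145 I₀ = 0.2916 I₀.
I₄ = I₃ cos²(30°) = 0.2916 · 0.75 I₀ = 0.2187 I₀.
That is 21.87% of the incident intensity.

≈ 21.9%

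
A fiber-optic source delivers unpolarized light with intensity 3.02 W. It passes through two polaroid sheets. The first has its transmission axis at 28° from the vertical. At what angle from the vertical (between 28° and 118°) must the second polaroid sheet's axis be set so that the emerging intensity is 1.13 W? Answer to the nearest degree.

θ ≈ 58°

Unpolarized light through the first polarizer → I₁ = ½ I₀, now polarized at 28°.
Target fraction: 1.13 / 3.02 W = 0.3742 of I₀.
Need I₂/I₀ = 0.3742, so cos²(θ − 28°) = 0.3742 / 0.5 = 0.7483.
θ − 28° = arccos(√0.7483) = 30.1°, giving θ ≈ 28 + 30.1 = 58.1°.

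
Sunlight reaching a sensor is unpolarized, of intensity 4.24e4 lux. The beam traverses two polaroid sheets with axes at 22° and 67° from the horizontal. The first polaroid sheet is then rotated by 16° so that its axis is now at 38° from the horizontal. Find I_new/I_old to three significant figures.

I_new/I_old ≈ 1.53

Before rotation:
Unpolarized light through the first polarizer → I₁ = ½ I₀, now polarized at 22°.
I₂ = I₁ cos²(67° − 22°) = 0.5 I₀ · cos²(45°) = 0.25 I₀.
After rotation:
Unpolarized light through the first polarizer → I₁ = ½ I₀, now polarized at 38°.
I₂ = I₁ cos²(67° − 38°) = 0.5 I₀ · cos²(29°) = 0.3825 I₀.
Ratio = 0.3825 / 0.25 = 1.53.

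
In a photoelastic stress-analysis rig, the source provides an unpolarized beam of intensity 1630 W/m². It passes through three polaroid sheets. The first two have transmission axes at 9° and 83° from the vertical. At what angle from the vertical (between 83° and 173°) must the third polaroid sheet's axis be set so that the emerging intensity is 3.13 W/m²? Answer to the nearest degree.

θ ≈ 160°

Unpolarized light through the first polarizer → I₁ = ½ I₀, now polarized at 9°.
I₂ = I₁ cos²(83° − 9°) = 0.5 I₀ · cos²(74°) = 0.03799 I₀.
Target fraction: 3.13 / 1630 W/m² = 0.00192 of I₀.
Need I₃/I₀ = 0.00192, so cos²(θ − 83°) = 0.00192 / 0.03799 = 0.05055.
θ − 83° = arccos(√0.05055) = 77.0°, giving θ ≈ 83 + 77.0 = 160.0°.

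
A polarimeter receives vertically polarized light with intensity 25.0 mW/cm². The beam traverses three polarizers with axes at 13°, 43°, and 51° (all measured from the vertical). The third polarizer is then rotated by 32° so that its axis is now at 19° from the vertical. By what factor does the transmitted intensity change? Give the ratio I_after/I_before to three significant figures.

Before rotation:
I₁ = I₀ cos²(13° − 0°) = I₀ cos²(13°) = 0.9494 I₀.
I₂ = I₁ cos²(43° − 13°) = 0.9494 I₀ · cos²(30°) = 0.712 I₀.
I₃ = I₂ cos²(51° − 43°) = 0.712 I₀ · cos²(8°) = 0.6983 I₀.
After rotation:
I₁ = I₀ cos²(13° − 0°) = I₀ cos²(13°) = 0.9494 I₀.
I₂ = I₁ cos²(43° − 13°) = 0.9494 I₀ · cos²(30°) = 0.712 I₀.
I₃ = I₂ cos²(19° − 43°) = 0.712 I₀ · cos²(24°) = 0.5943 I₀.
Ratio = 0.5943 / 0.6983 = 0.851.

I_new/I_old ≈ 0.851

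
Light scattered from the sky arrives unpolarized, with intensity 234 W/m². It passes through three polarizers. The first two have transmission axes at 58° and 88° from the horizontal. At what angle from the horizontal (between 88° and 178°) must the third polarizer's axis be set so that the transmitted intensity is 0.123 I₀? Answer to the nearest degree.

θ ≈ 143°

Unpolarized light through the first polarizer → I₁ = ½ I₀, now polarized at 58°.
I₂ = I₁ cos²(88° − 58°) = 0.5 I₀ · cos²(30°) = 0.375 I₀.
Need I₃/I₀ = 0.123, so cos²(θ − 88°) = 0.123 / 0.375 = 0.328.
θ − 88° = arccos(√0.328) = 55.1°, giving θ ≈ 88 + 55.1 = 143.1°.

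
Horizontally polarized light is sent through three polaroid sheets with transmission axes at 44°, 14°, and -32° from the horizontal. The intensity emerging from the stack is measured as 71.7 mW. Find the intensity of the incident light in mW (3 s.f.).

I₀ ≈ 383 mW

I₁ = I₀ cos²(44° − 0°) = I₀ cos²(44°) = 0.5174 I₀.
I₂ = I₁ cos²(14° − 44°) = 0.5174 I₀ · cos²(30°) = 0.3881 I₀.
I₃ = I₂ cos²(-32° − 14°) = 0.3881 I₀ · cos²(46°) = 0.1873 I₀.
So 71.7 mW = 0.1873 I₀, giving I₀ = 71.7/0.1873 = 382.9 mW.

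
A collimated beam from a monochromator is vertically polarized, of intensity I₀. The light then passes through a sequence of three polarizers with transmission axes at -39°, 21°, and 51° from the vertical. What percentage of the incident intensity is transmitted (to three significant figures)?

By Malus's law, I₁ = I₀ cos²(-39° − 0°) = I₀ cos²(39°) = 0.604 I₀.
I₂ = I₁ cos²(21° + 39°) = 0.604 I₀ · cos²(60°) = 0.151 I₀.
I₃ = I₂ cos²(51° − 21°) = 0.151 I₀ · cos²(30°) = 0.1132 I₀.
That is 11.32% of the incident intensity.

≈ 11.3%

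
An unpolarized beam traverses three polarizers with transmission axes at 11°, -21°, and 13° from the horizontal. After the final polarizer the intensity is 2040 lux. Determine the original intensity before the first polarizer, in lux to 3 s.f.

Unpolarized light through the first polarizer → I₁ = ½ I₀, now polarized at 11°.
I₂ = I₁ cos²(-21° − 11°) = 0.5 I₀ · cos²(32°) = 0.3596 I₀.
I₃ = I₂ cos²(13° + 21°) = 0.3596 I₀ · cos²(34°) = 0.2471 I₀.
So 2040 lux = 0.2471 I₀, giving I₀ = 2040/0.2471 = 8254 lux.

I₀ ≈ 8250 lux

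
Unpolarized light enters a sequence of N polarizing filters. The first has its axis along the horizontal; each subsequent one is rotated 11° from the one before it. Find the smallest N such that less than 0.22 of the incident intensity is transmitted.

N = 24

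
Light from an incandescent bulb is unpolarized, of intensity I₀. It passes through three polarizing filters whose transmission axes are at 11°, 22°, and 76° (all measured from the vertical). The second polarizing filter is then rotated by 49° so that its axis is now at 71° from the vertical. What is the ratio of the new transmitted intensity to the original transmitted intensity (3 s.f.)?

I_new/I_old ≈ 0.745

Before rotation:
Unpolarized light through the first polarizer → I₁ = ½ I₀, now polarized at 11°.
I₂ = I₁ cos²(22° − 11°) = 0.5 I₀ · cos²(11°) = 0.4818 I₀.
I₃ = I₂ cos²(76° − 22°) = 0.4818 I₀ · cos²(54°) = 0.1665 I₀.
After rotation:
Unpolarized light through the first polarizer → I₁ = ½ I₀, now polarized at 11°.
I₂ = I₁ cos²(71° − 11°) = 0.5 I₀ · cos²(60°) = 0.125 I₀.
I₃ = I₂ cos²(76° − 71°) = 0.125 I₀ · cos²(5°) = 0.1241 I₀.
Ratio = 0.1241 / 0.1665 = 0.7452.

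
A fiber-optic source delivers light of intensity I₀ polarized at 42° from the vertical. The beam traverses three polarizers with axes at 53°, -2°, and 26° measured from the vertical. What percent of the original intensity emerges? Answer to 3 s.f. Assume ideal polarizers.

I₁ = I₀ cos²(53° − 42°) = I₀ cos²(11°) = 0.9636 I₀.
I₂ = I₁ cos²(-2° − 53°) = 0.9636 I₀ · cos²(55°) = 0.317 I₀.
I₃ = I₂ cos²(26° + 2°) = 0.317 I₀ · cos²(28°) = 0.2471 I₀.
That is 24.71% of the incident intensity.

≈ 24.7%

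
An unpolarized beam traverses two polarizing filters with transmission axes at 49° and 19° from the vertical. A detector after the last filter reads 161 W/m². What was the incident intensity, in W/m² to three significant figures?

I₀ ≈ 429 W/m²

Unpolarized light through the first polarizer → I₁ = ½ I₀, now polarized at 49°.
I₂ = I₁ cos²(19° − 49°) = 0.5 I₀ · cos²(30°) = 0.375 I₀.
So 161 W/m² = 0.375 I₀, giving I₀ = 161/0.375 = 429.3 W/m².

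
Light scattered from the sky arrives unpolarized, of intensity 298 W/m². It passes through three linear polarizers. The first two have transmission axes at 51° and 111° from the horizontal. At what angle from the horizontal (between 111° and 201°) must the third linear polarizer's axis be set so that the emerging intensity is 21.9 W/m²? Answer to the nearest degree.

Unpolarized light through the first polarizer → I₁ = ½ I₀, now polarized at 51°.
I₂ = I₁ cos²(111° − 51°) = 0.5 I₀ · cos²(60°) = 0.125 I₀.
Target fraction: 21.9 / 298 W/m² = 0.07349 of I₀.
Need I₃/I₀ = 0.07349, so cos²(θ − 111°) = 0.07349 / 0.125 = 0.5879.
θ − 111° = arccos(√0.5879) = 39.9°, giving θ ≈ 111 + 39.9 = 150.9°.

θ ≈ 151°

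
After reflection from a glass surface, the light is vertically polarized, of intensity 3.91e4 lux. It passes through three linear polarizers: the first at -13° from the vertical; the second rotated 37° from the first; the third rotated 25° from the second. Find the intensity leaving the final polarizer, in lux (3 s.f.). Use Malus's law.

By Malus's law, I₁ = 3.91e4 lux · cos²(13°) = 3.712e+04 lux.
I₂ = I₁ · cos²(37°) = 3.712e+04 · 0.6378 = 2.368e+04 lux.
I₃ = I₂ · cos²(25°) = 2.368e+04 · 0.8214 = 1.945e+04 lux.

I ≈ 1.94e4 lux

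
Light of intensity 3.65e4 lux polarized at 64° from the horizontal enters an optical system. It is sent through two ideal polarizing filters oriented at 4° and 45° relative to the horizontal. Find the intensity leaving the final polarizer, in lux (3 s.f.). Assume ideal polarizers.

I ≈ 5200 lux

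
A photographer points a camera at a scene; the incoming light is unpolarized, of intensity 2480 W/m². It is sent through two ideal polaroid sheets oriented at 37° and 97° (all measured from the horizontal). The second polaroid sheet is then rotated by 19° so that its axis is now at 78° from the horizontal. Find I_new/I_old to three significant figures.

I_new/I_old ≈ 2.28

Before rotation:
Unpolarized light through the first polarizer → I₁ = ½ I₀, now polarized at 37°.
I₂ = I₁ cos²(97° − 37°) = 0.5 I₀ · cos²(60°) = 0.125 I₀.
After rotation:
Unpolarized light through the first polarizer → I₁ = ½ I₀, now polarized at 37°.
I₂ = I₁ cos²(78° − 37°) = 0.5 I₀ · cos²(41°) = 0.2848 I₀.
Ratio = 0.2848 / 0.125 = 2.278.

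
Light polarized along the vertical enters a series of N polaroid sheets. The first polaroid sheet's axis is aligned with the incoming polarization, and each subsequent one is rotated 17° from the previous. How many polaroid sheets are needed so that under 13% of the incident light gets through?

First polarizer is aligned with the polarization: full transmission.
Each further stage multiplies by cos²(17°) = 0.9145.
After N polarizers: T = 0.9145^(N−1). Require T < 0.13 ⇒ N−1 > ln(0.13)/ln(0.9145) = 22.83, so N−1 ≥ 23 and N = 24.
Check: N=24 gives T = 0.1281 < 0.13; N=23 gives T = 0.14.

N = 24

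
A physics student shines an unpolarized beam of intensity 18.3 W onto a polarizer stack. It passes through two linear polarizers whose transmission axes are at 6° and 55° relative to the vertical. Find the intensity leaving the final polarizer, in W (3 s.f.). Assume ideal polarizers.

I ≈ 3.94 W

Unpolarized light through the first polarizer → I₁ = 18.3 W/2 = 9.15 W, polarized at 6°.
I₂ = I₁ · cos²(49°) = 9.15 · 0.4304 = 3.938 W.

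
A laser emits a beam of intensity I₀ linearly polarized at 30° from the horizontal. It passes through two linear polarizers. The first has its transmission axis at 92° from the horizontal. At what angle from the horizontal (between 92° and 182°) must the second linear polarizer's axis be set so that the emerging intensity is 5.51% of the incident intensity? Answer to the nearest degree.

By Malus's law, I₁ = I₀ cos²(92° − 30°) = I₀ cos²(62°) = 0.2204 I₀.
Need I₂/I₀ = 0.0551, so cos²(θ − 92°) = 0.0551 / 0.2204 = 0.25.
θ − 92° = arccos(√0.25) = 60.0°, giving θ ≈ 92 + 60.0 = 152.0°.

θ ≈ 152°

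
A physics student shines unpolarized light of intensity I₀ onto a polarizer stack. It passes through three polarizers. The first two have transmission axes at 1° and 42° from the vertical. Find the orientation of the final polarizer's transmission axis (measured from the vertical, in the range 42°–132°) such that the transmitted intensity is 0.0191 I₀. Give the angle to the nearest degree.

θ ≈ 117°

Unpolarized light through the first polarizer → I₁ = ½ I₀, now polarized at 1°.
I₂ = I₁ cos²(42° − 1°) = 0.5 I₀ · cos²(41°) = 0.2848 I₀.
Need I₃/I₀ = 0.0191, so cos²(θ − 42°) = 0.0191 / 0.2848 = 0.06707.
θ − 42° = arccos(√0.06707) = 75.0°, giving θ ≈ 42 + 75.0 = 117.0°.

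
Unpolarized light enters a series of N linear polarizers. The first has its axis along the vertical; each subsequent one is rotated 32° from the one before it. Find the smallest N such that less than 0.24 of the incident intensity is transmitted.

First polarizer halves the unpolarized light: factor 1/2.
Each further stage multiplies by cos²(32°) = 0.7192.
After N polarizers: T = 0.5·0.7192^(N−1). Require T < 0.24 ⇒ N−1 > ln(0.24/0.5)/ln(0.7192) = 2.23, so N−1 ≥ 3 and N = 4.
Check: N=4 gives T = 0.186 < 0.24; N=3 gives T = 0.2586.

N = 4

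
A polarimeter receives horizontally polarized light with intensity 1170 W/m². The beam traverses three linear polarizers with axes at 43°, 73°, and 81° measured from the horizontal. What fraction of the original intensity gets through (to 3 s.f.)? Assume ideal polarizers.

By Malus's law, I₁ = 1170 W/m² · cos²(43°) = 625.8 W/m².
I₂ = I₁ · cos²(30°) = 625.8 · 0.75 = 469.4 W/m².
I₃ = I₂ · cos²(8°) = 469.4 · 0.9806 = 460.3 W/m².
Transmitted fraction = 0.3934.

I/I₀ ≈ 0.393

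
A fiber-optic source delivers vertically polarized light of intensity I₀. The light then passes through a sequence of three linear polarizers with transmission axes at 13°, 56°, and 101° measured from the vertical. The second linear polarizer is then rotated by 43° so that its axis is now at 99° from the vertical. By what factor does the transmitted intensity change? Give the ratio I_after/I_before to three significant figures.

Before rotation:
By Malus's law, I₁ = I₀ cos²(13° − 0°) = I₀ cos²(13°) = 0.9494 I₀.
I₂ = I₁ cos²(56° − 13°) = 0.9494 I₀ · cos²(43°) = 0.5078 I₀.
I₃ = I₂ cos²(101° − 56°) = 0.5078 I₀ · cos²(45°) = 0.2539 I₀.
After rotation:
I₁ = I₀ cos²(13° − 0°) = I₀ cos²(13°) = 0.9494 I₀.
I₂ = I₁ cos²(99° − 13°) = 0.9494 I₀ · cos²(86°) = 0.00462 I₀.
I₃ = I₂ cos²(101° − 99°) = 0.00462 I₀ · cos²(2°) = 0.004614 I₀.
Ratio = 0.004614 / 0.2539 = 0.01817.

I_new/I_old ≈ 0.0182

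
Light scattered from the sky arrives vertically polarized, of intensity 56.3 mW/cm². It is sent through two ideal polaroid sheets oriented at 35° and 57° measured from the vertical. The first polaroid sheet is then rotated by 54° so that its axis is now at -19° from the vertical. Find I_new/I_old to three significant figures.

I_new/I_old ≈ 0.0907

Before rotation:
I₁ = I₀ cos²(35° − 0°) = I₀ cos²(35°) = 0.671 I₀.
I₂ = I₁ cos²(57° − 35°) = 0.671 I₀ · cos²(22°) = 0.5768 I₀.
After rotation:
I₁ = I₀ cos²(-19° − 0°) = I₀ cos²(19°) = 0.894 I₀.
I₂ = I₁ cos²(57° + 19°) = 0.894 I₀ · cos²(76°) = 0.05232 I₀.
Ratio = 0.05232 / 0.5768 = 0.0907.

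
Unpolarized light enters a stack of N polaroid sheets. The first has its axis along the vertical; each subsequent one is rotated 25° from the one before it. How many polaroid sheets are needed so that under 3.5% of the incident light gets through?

N = 15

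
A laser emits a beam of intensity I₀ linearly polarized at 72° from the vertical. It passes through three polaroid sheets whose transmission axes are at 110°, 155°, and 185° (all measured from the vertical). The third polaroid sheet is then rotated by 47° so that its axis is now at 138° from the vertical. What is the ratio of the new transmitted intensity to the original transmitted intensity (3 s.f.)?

I_new/I_old ≈ 1.22

Before rotation:
By Malus's law, I₁ = I₀ cos²(110° − 72°) = I₀ cos²(38°) = 0.621 I₀.
I₂ = I₁ cos²(155° − 110°) = 0.621 I₀ · cos²(45°) = 0.3105 I₀.
I₃ = I₂ cos²(185° − 155°) = 0.3105 I₀ · cos²(30°) = 0.2329 I₀.
After rotation:
I₁ = I₀ cos²(110° − 72°) = I₀ cos²(38°) = 0.621 I₀.
I₂ = I₁ cos²(155° − 110°) = 0.621 I₀ · cos²(45°) = 0.3105 I₀.
I₃ = I₂ cos²(138° − 155°) = 0.3105 I₀ · cos²(17°) = 0.2839 I₀.
Ratio = 0.2839 / 0.2329 = 1.219.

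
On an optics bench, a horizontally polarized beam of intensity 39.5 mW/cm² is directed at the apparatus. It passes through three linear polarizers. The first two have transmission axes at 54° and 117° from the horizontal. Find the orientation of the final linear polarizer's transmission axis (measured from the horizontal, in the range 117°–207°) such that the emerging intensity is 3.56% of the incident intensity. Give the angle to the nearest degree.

By Malus's law, I₁ = I₀ cos²(54° − 0°) = I₀ cos²(54°) = 0.3455 I₀.
I₂ = I₁ cos²(117° − 54°) = 0.3455 I₀ · cos²(63°) = 0.07121 I₀.
Need I₃/I₀ = 0.0356, so cos²(θ − 117°) = 0.0356 / 0.07121 = 0.4999.
θ − 117° = arccos(√0.4999) = 45.0°, giving θ ≈ 117 + 45.0 = 162.0°.

θ ≈ 162°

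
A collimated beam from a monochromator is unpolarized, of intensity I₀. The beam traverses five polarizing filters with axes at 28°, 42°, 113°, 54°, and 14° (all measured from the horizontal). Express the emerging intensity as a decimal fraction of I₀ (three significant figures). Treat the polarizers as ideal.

Unpolarized light through the first polarizer → I₁ = ½ I₀, now polarized at 28°.
I₂ = I₁ cos²(42° − 28°) = 0.5 I₀ · cos²(14°) = 0.4707 I₀.
I₃ = I₂ cos²(113° − 42°) = 0.4707 I₀ · cos²(71°) = 0.0499 I₀.
I₄ = I₃ cos²(54° − 113°) = 0.0499 I₀ · cos²(59°) = 0.01324 I₀.
I₅ = I₄ cos²(14° − 54°) = 0.01324 I₀ · cos²(40°) = 0.007767 I₀.
Transmitted fraction = 0.007767.

≈ 0.00777 I₀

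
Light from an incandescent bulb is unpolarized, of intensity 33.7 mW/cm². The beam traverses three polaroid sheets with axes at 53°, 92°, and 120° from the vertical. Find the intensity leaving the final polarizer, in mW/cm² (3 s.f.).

Unpolarized light through the first polarizer → I₁ = 33.7 mW/cm²/2 = 16.85 mW/cm², polarized at 53°.
I₂ = I₁ · cos²(39°) = 16.85 · 0.604 = 10.18 mW/cm².
I₃ = I₂ · cos²(28°) = 10.18 · 0.7796 = 7.934 mW/cm².

I ≈ 7.93 mW/cm²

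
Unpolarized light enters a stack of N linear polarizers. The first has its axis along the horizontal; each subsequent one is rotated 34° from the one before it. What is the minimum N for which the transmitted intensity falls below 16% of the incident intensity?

First polarizer halves the unpolarized light: factor 1/2.
Each further stage multiplies by cos²(34°) = 0.6873.
After N polarizers: T = 0.5·0.6873^(N−1). Require T < 0.16 ⇒ N−1 > ln(0.16/0.5)/ln(0.6873) = 3.04, so N−1 ≥ 4 and N = 5.
Check: N=5 gives T = 0.1116 < 0.16; N=4 gives T = 0.1623.

N = 5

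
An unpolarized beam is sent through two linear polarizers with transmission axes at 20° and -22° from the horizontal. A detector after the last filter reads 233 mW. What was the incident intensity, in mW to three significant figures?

I₀ ≈ 844 mW

Unpolarized light through the first polarizer → I₁ = ½ I₀, now polarized at 20°.
I₂ = I₁ cos²(-22° − 20°) = 0.5 I₀ · cos²(42°) = 0.2761 I₀.
So 233 mW = 0.2761 I₀, giving I₀ = 233/0.2761 = 843.8 mW.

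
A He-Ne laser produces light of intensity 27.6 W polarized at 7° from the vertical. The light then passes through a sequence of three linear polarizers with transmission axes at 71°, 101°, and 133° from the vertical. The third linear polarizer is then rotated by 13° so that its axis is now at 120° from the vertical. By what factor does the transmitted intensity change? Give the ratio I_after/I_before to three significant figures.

Before rotation:
I₁ = I₀ cos²(71° − 7°) = I₀ cos²(64°) = 0.1922 I₀.
I₂ = I₁ cos²(101° − 71°) = 0.1922 I₀ · cos²(30°) = 0.1441 I₀.
I₃ = I₂ cos²(133° − 101°) = 0.1441 I₀ · cos²(32°) = 0.1037 I₀.
After rotation:
I₁ = I₀ cos²(71° − 7°) = I₀ cos²(64°) = 0.1922 I₀.
I₂ = I₁ cos²(101° − 71°) = 0.1922 I₀ · cos²(30°) = 0.1441 I₀.
I₃ = I₂ cos²(120° − 101°) = 0.1441 I₀ · cos²(19°) = 0.1289 I₀.
Ratio = 0.1289 / 0.1037 = 1.243.

I_new/I_old ≈ 1.24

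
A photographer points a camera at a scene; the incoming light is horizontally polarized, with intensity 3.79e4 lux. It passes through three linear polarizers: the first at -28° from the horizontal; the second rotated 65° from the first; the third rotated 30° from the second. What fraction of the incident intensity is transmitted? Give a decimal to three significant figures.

I₁ = 3.79e4 lux · cos²(28°) = 2.955e+04 lux.
I₂ = I₁ · cos²(65°) = 2.955e+04 · 0.1786 = 5277 lux.
I₃ = I₂ · cos²(30°) = 5277 · 0.75 = 3958 lux.
Transmitted fraction = 0.1044.

I/I₀ ≈ 0.104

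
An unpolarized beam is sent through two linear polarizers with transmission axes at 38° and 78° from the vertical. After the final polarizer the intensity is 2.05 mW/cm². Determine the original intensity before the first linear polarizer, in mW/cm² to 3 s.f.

Unpolarized light through the first polarizer → I₁ = ½ I₀, now polarized at 38°.
I₂ = I₁ cos²(78° − 38°) = 0.5 I₀ · cos²(40°) = 0.2934 I₀.
So 2.05 mW/cm² = 0.2934 I₀, giving I₀ = 2.05/0.2934 = 6.987 mW/cm².

I₀ ≈ 6.99 mW/cm²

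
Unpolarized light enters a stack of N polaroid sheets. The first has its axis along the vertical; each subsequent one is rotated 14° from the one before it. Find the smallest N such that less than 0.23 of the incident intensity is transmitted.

N = 14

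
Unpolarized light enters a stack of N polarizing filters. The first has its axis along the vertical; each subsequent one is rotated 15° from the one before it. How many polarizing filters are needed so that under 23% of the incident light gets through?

N = 13

First polarizer halves the unpolarized light: factor 1/2.
Each further stage multiplies by cos²(15°) = 0.933.
After N polarizers: T = 0.5·0.933^(N−1). Require T < 0.23 ⇒ N−1 > ln(0.23/0.5)/ln(0.933) = 11.20, so N−1 ≥ 12 and N = 13.
Check: N=13 gives T = 0.2176 < 0.23; N=12 gives T = 0.2332.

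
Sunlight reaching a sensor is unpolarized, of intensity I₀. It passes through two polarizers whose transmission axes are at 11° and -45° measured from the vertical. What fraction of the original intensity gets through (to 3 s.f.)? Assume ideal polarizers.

≈ 0.156 I₀

Unpolarized light through the first polarizer → I₁ = ½ I₀, now polarized at 11°.
I₂ = I₁ cos²(-45° − 11°) = 0.5 I₀ · cos²(56°) = 0.1563 I₀.
Transmitted fraction = 0.1563.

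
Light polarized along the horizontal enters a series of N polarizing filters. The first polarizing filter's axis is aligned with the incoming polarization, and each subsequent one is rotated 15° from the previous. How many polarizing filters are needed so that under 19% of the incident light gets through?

First polarizer is aligned with the polarization: full transmission.
Each further stage multiplies by cos²(15°) = 0.933.
After N polarizers: T = 0.933^(N−1). Require T < 0.19 ⇒ N−1 > ln(0.19)/ln(0.933) = 23.95, so N−1 ≥ 24 and N = 25.
Check: N=25 gives T = 0.1894 < 0.19; N=24 gives T = 0.203.

N = 25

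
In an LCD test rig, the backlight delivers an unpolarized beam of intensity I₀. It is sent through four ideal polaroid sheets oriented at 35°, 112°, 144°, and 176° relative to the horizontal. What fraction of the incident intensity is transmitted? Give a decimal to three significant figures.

≈ 0.0131 I₀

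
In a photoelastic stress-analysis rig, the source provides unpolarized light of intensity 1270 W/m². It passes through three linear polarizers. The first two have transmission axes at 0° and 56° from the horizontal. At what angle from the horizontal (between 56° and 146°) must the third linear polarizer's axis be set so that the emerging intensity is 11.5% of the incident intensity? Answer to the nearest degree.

θ ≈ 87°

Unpolarized light through the first polarizer → I₁ = ½ I₀, now polarized at 0°.
I₂ = I₁ cos²(56° − 0°) = 0.5 I₀ · cos²(56°) = 0.1563 I₀.
Need I₃/I₀ = 0.115, so cos²(θ − 56°) = 0.115 / 0.1563 = 0.7355.
θ − 56° = arccos(√0.7355) = 30.9°, giving θ ≈ 56 + 30.9 = 86.9°.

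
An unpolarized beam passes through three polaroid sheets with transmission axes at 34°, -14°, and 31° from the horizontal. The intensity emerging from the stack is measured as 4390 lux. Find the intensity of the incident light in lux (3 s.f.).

Unpolarized light through the first polarizer → I₁ = ½ I₀, now polarized at 34°.
I₂ = I₁ cos²(-14° − 34°) = 0.5 I₀ · cos²(48°) = 0.2239 I₀.
I₃ = I₂ cos²(31° + 14°) = 0.2239 I₀ · cos²(45°) = 0.1119 I₀.
So 4390 lux = 0.1119 I₀, giving I₀ = 4390/0.1119 = 3.922e+04 lux.

I₀ ≈ 3.92e4 lux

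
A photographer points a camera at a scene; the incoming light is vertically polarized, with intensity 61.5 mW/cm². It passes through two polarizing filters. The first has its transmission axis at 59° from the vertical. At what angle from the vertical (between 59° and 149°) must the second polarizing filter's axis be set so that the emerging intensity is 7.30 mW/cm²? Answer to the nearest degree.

By Malus's law, I₁ = I₀ cos²(59° − 0°) = I₀ cos²(59°) = 0.2653 I₀.
Target fraction: 7.30 / 61.5 mW/cm² = 0.1187 of I₀.
Need I₂/I₀ = 0.1187, so cos²(θ − 59°) = 0.1187 / 0.2653 = 0.4475.
θ − 59° = arccos(√0.4475) = 48.0°, giving θ ≈ 59 + 48.0 = 107.0°.

θ ≈ 107°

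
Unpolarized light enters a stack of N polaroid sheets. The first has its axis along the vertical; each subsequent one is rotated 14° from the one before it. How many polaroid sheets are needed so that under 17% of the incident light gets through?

N = 19

First polarizer halves the unpolarized light: factor 1/2.
Each further stage multiplies by cos²(14°) = 0.9415.
After N polarizers: T = 0.5·0.9415^(N−1). Require T < 0.17 ⇒ N−1 > ln(0.17/0.5)/ln(0.9415) = 17.89, so N−1 ≥ 18 and N = 19.
Check: N=19 gives T = 0.1689 < 0.17; N=18 gives T = 0.1794.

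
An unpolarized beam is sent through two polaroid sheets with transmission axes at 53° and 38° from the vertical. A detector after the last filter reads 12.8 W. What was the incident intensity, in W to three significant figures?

I₀ ≈ 27.4 W

Unpolarized light through the first polarizer → I₁ = ½ I₀, now polarized at 53°.
I₂ = I₁ cos²(38° − 53°) = 0.5 I₀ · cos²(15°) = 0.4665 I₀.
So 12.8 W = 0.4665 I₀, giving I₀ = 12.8/0.4665 = 27.44 W.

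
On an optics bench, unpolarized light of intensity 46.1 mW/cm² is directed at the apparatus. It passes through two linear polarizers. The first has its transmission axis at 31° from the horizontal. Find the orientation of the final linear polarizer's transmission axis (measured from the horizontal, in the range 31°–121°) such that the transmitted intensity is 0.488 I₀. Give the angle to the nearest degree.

θ ≈ 40°

Unpolarized light through the first polarizer → I₁ = ½ I₀, now polarized at 31°.
Need I₂/I₀ = 0.488, so cos²(θ − 31°) = 0.488 / 0.5 = 0.976.
θ − 31° = arccos(√0.976) = 8.9°, giving θ ≈ 31 + 8.9 = 39.9°.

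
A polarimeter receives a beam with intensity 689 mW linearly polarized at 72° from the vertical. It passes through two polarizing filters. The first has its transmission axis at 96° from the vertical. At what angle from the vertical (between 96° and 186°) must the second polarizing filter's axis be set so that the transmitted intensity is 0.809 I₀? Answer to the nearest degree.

θ ≈ 106°

I₁ = I₀ cos²(96° − 72°) = I₀ cos²(24°) = 0.8346 I₀.
Need I₂/I₀ = 0.809, so cos²(θ − 96°) = 0.809 / 0.8346 = 0.9694.
θ − 96° = arccos(√0.9694) = 10.1°, giving θ ≈ 96 + 10.1 = 106.1°.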